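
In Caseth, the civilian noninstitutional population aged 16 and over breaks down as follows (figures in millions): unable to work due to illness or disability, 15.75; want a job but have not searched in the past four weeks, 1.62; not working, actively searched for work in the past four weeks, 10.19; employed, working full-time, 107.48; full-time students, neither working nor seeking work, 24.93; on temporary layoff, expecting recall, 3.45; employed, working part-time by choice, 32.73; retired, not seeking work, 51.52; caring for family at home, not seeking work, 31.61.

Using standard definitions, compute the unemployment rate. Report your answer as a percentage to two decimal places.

Unemployment rate ≈ 8.87%.

Employed = 107.48 + 32.73 = 140.21 million.
Unemployed = 10.19 + 3.45 = 13.64 million (jobless and actively searching, or on temporary layoff).
Labor force = 140.21 + 13.64 = 153.85 million.
Unemployment rate = 13.64 / 153.85 = 8.87%.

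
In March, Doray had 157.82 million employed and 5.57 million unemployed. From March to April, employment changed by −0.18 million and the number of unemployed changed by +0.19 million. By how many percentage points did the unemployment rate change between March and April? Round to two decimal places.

March: labor force = 157.82 + 5.57 = 163.39; u = 5.57/163.39 = 3.41%.
April: labor force = 157.64 + 5.76 = 163.40; u = 5.76/163.40 = 3.53%.
Change = 3.53% − 3.41% = +0.12 pp.

The unemployment rate changed by +0.12 percentage points.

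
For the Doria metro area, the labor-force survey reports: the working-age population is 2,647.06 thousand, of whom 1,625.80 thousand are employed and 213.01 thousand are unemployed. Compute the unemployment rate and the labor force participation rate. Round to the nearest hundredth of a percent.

Labor force = employed + unemployed = 1,625.80 + 213.01 = 1,838.81 thousand.
Unemployment rate = 213.01 / 1,838.81 = 11.58%.
Labor force participation rate = 1,838.81 / 2,647.06 = 69.47%.

Unemployment rate ≈ 11.58%; labor force participation rate ≈ 69.47%.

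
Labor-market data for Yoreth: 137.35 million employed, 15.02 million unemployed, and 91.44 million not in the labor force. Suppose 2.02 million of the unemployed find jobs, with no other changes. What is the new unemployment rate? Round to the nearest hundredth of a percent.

Initially, labor force = 137.35 + 15.02 = 152.37 million, so u = 15.02/152.37 = 9.86%.
After the change, unemployed falls and employed rises by 2.02; labor force unchanged → E = 139.37, U = 13.00, labor force = 152.37 million.
New unemployment rate = 13.00 / 152.37 = 8.53%.

New unemployment rate ≈ 8.53%.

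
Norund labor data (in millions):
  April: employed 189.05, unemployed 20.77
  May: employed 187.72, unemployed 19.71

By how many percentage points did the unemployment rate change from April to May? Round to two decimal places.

The unemployment rate changed by −0.40 percentage points.

April: labor force = 189.05 + 20.77 = 209.82; u = 20.77/209.82 = 9.90%.
May: labor force = 187.72 + 19.71 = 207.43; u = 19.71/207.43 = 9.50%.
Change = 9.50% − 9.90% = −0.40 pp.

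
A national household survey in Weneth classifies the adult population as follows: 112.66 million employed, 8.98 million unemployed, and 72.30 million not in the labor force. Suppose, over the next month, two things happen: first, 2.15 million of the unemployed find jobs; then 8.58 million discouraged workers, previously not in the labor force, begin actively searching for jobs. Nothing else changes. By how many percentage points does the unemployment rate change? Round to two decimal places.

The unemployment rate changes by +4.45 percentage points.

Initially, labor force = 112.66 + 8.98 = 121.64 million, so u = 8.98/121.64 = 7.38%.
After the first change, unemployed falls and employed rises by 2.15; labor force unchanged → E = 114.81, U = 6.83, labor force = 121.64 million.
After the second change, unemployed and labor force both rise by 8.58 → E = 114.81, U = 15.41, labor force = 130.22 million.
New unemployment rate = 15.41 / 130.22 = 11.83%.
Change = 11.83% − 7.38% = +4.45 percentage points.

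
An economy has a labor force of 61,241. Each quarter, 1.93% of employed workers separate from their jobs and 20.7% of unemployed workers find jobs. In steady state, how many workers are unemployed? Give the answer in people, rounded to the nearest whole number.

Steady-state unemployment rate u* = s/(s+f) = 1.93/(1.93+20.7) = 0.085285.
Unemployed = u* × labor force = 0.085285 × 61,241 ≈ 5,223.

About 5,223 are unemployed in steady state.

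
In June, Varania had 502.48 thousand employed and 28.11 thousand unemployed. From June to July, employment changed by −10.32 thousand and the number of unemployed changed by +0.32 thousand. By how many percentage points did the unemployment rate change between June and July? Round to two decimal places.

The unemployment rate changed by +0.16 percentage points.

June: labor force = 502.48 + 28.11 = 530.59; u = 28.11/530.59 = 5.30%.
July: labor force = 492.16 + 28.43 = 520.59; u = 28.43/520.59 = 5.46%.
Change = 5.46% − 5.30% = +0.16 pp.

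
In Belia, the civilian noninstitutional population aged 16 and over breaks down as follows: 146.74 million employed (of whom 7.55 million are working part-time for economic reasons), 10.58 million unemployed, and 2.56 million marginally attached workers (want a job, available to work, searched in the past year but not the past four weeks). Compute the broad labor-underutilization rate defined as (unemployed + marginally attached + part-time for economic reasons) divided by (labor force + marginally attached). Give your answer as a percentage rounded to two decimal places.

Labor force = 146.74 + 10.58 = 157.32 million.
Numerator = 10.58 + 2.56 + 7.55 = 20.69 million.
Denominator = 157.32 + 2.56 = 159.88 million.
Broad rate = 20.69 / 159.88 = 12.94%.

Broad underutilization rate ≈ 12.94%.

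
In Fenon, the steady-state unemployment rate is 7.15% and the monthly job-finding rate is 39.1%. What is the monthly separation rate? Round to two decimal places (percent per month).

From u* = s/(s+f): s = u·f/(1−u).
s = 0.0715 × 39.1 / (1 − 0.0715) = 2.7957 / 0.9285 ≈ 3.01% per month.

Separation rate ≈ 3.01% per month.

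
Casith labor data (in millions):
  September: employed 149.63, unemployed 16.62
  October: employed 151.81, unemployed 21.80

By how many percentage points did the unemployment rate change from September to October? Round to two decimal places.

The unemployment rate changed by +2.56 percentage points.

September: labor force = 149.63 + 16.62 = 166.25; u = 16.62/166.25 = 10.00%.
October: labor force = 151.81 + 21.80 = 173.61; u = 21.80/173.61 = 12.56%.
Change = 12.56% − 10.00% = +2.56 pp.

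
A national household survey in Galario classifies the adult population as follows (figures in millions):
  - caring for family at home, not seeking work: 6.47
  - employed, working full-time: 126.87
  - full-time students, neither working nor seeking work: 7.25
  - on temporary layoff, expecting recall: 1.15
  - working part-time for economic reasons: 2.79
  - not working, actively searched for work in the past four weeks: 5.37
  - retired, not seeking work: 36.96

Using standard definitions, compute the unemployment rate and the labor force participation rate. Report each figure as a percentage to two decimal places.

Employed = 126.87 + 2.79 = 129.66 million (anyone who worked, including part-time for economic reasons, counts as employed).
Unemployed = 1.15 + 5.37 = 6.52 million (jobless and actively searching, or on temporary layoff).
Labor force = 129.66 + 6.52 = 136.18 million.
Not in labor force = 6.47 + 7.25 + 36.96 = 50.68 million (those not working and not actively searching are outside the labor force).
Civilian working-age population = 136.18 + 50.68 = 186.86 million.
Unemployment rate = 6.52 / 136.18 = 4.79%.
Labor force participation rate = 136.18 / 186.86 = 72.88%.

Unemployment rate ≈ 4.79%; labor force participation rate ≈ 72.88%.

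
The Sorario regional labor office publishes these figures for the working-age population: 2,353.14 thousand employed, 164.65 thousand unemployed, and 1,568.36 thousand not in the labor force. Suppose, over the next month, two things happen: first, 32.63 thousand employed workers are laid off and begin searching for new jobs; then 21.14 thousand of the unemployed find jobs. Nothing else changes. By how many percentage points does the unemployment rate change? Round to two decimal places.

Initially, labor force = 2,353.14 + 164.65 = 2,517.79 thousand, so u = 164.65/2,517.79 = 6.54%.
After the first change, employed falls and unemployed rises by 32.63; labor force unchanged → E = 2,320.51, U = 197.28, labor force = 2,517.79 thousand.
After the second change, unemployed falls and employed rises by 21.14; labor force unchanged → E = 2,341.65, U = 176.14, labor force = 2,517.79 thousand.
New unemployment rate = 176.14 / 2,517.79 = 7.00%.
Change = 7.00% − 6.54% = +0.46 percentage points.

The unemployment rate changes by +0.46 percentage points.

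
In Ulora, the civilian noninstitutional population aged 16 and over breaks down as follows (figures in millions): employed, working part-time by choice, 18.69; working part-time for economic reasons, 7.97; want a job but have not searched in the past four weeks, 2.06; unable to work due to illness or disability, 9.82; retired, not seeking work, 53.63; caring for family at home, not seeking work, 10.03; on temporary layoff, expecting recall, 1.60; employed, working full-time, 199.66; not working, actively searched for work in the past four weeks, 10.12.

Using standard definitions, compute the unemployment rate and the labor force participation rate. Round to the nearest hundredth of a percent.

Unemployment rate ≈ 4.92%; labor force participation rate ≈ 75.91%.

Employed = 18.69 + 7.97 + 199.66 = 226.32 million (anyone who worked, including part-time for economic reasons, counts as employed).
Unemployed = 1.60 + 10.12 = 11.72 million (jobless and actively searching, or on temporary layoff).
Labor force = 226.32 + 11.72 = 238.04 million.
Not in labor force = 2.06 + 9.82 + 53.63 + 10.03 = 75.54 million (those not working and not actively searching are outside the labor force — including those who want a job but have given up searching).
Civilian working-age population = 238.04 + 75.54 = 313.58 million.
Unemployment rate = 11.72 / 238.04 = 4.92%.
Labor force participation rate = 238.04 / 313.58 = 75.91%.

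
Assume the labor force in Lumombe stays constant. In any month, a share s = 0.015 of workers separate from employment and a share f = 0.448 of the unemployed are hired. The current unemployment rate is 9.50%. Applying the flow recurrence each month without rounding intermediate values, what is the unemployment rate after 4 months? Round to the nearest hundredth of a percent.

With a fixed labor force, u_{t+1} = u_t + s·(1−u_t) − f·u_t = u_t·(1−s−f) + s.
Here 1−s−f = 0.537 and s = 0.015.
u_1 = 0.095000 × 0.537 + 0.015 = 0.066015.
u_2 = 0.066015 × 0.537 + 0.015 = 0.050450.
u_3 = 0.050450 × 0.537 + 0.015 = 0.042092.
u_4 = 0.042092 × 0.537 + 0.015 = 0.037603.

Unemployment rate after four months ≈ 3.76%.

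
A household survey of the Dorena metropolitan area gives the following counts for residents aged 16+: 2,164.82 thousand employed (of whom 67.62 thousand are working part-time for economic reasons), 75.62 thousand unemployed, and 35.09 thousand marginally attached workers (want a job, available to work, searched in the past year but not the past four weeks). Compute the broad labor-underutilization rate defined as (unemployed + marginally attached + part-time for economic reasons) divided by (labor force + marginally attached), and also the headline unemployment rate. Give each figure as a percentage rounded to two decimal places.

Broad underutilization rate ≈ 7.84%; headline unemployment rate ≈ 3.38%.

Labor force = 2,164.82 + 75.62 = 2,240.44 thousand.
Numerator = 75.62 + 35.09 + 67.62 = 178.33 thousand.
Denominator = 2,240.44 + 35.09 = 2,275.53 thousand.
Broad rate = 178.33 / 2,275.53 = 7.84%.
Headline unemployment rate = 75.62 / 2,240.44 = 3.38%.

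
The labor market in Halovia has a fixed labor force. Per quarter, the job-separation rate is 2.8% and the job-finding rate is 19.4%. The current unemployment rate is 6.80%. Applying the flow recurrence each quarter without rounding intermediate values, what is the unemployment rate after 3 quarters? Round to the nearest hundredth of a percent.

With a fixed labor force, u_{t+1} = u_t + s·(1−u_t) − f·u_t = u_t·(1−s−f) + s.
Here 1−s−f = 0.778 and s = 0.028.
u_1 = 0.068000 × 0.778 + 0.028 = 0.080904.
u_2 = 0.080904 × 0.778 + 0.028 = 0.090943.
u_3 = 0.090943 × 0.778 + 0.028 = 0.098754.

Unemployment rate after three quarters ≈ 9.88%.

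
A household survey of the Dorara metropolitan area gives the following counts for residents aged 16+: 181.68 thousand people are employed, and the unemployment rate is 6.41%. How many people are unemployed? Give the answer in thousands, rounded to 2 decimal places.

About 12.44 thousand are unemployed.

Let U be the number unemployed. The labor force is E + U, and U/(E+U) = 0.0641.
So U = 0.0641 × 181.68 / (1 − 0.0641) = 11.6457 / 0.9359 ≈ 12.44 thousand.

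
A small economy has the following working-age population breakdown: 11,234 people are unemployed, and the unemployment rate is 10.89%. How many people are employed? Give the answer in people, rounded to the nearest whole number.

About 91,925 are employed.

Labor force = U / u = 11,234 / 0.1089 ≈ 103,159.
Employed = labor force − unemployed = 103,159 − 11,234 = 91,925.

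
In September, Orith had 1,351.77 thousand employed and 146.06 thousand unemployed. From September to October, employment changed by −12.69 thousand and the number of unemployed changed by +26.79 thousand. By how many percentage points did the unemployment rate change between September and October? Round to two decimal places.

The unemployment rate changed by +1.68 percentage points.

September: labor force = 1,351.77 + 146.06 = 1,497.83; u = 146.06/1,497.83 = 9.75%.
October: labor force = 1,339.08 + 172.85 = 1,511.93; u = 172.85/1,511.93 = 11.43%.
Change = 11.43% − 9.75% = +1.68 pp.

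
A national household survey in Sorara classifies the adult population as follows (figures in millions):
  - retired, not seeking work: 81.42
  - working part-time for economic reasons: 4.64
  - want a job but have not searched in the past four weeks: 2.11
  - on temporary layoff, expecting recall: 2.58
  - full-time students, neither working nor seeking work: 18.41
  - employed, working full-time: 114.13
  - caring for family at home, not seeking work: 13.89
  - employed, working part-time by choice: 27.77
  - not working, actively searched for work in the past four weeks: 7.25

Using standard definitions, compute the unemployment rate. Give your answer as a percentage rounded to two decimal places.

Unemployment rate ≈ 6.29%.

Employed = 4.64 + 114.13 + 27.77 = 146.54 million (anyone who worked, including part-time for economic reasons, counts as employed).
Unemployed = 2.58 + 7.25 = 9.83 million (jobless and actively searching, or on temporary layoff).
Labor force = 146.54 + 9.83 = 156.37 million.
Unemployment rate = 9.83 / 156.37 = 6.29%.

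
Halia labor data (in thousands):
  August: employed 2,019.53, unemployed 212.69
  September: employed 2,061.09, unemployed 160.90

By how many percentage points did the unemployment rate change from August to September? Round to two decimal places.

August: labor force = 2,019.53 + 212.69 = 2,232.22; u = 212.69/2,232.22 = 9.53%.
September: labor force = 2,061.09 + 160.90 = 2,221.99; u = 160.90/2,221.99 = 7.24%.
Change = 7.24% − 9.53% = −2.29 pp.

The unemployment rate changed by −2.29 percentage points.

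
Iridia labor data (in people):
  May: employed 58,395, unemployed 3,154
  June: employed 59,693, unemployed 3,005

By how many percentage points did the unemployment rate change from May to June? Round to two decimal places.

May: labor force = 58,395 + 3,154 = 61,549; u = 3,154/61,549 = 5.12%.
June: labor force = 59,693 + 3,005 = 62,698; u = 3,005/62,698 = 4.79%.
Change = 4.79% − 5.12% = −0.33 pp.

The unemployment rate changed by −0.33 percentage points.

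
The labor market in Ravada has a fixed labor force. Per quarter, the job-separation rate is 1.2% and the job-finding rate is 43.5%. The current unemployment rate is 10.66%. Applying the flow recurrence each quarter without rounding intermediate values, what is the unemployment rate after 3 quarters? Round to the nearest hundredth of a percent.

With a fixed labor force, u_{t+1} = u_t + s·(1−u_t) − f·u_t = u_t·(1−s−f) + s.
Here 1−s−f = 0.553 and s = 0.012.
u_1 = 0.106600 × 0.553 + 0.012 = 0.070950.
u_2 = 0.070950 × 0.553 + 0.012 = 0.051235.
u_3 = 0.051235 × 0.553 + 0.012 = 0.040333.

Unemployment rate after three quarters ≈ 4.03%.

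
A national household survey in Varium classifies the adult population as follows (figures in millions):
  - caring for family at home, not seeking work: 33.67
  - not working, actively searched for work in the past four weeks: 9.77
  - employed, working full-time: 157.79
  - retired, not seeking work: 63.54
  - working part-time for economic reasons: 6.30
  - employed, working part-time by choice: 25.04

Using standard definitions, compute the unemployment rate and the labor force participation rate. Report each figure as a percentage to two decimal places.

Employed = 157.79 + 6.30 + 25.04 = 189.13 million (anyone who worked, including part-time for economic reasons, counts as employed).
Unemployed = 9.77 million.
Labor force = 189.13 + 9.77 = 198.90 million.
Not in labor force = 33.67 + 63.54 = 97.21 million (those not working and not actively searching are outside the labor force).
Civilian working-age population = 198.90 + 97.21 = 296.11 million.
Unemployment rate = 9.77 / 198.90 = 4.91%.
Labor force participation rate = 198.90 / 296.11 = 67.17%.

Unemployment rate ≈ 4.91%; labor force participation rate ≈ 67.17%.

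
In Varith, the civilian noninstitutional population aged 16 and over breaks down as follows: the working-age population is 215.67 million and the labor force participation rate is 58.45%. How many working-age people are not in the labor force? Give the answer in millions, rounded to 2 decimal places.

Share not in the labor force = 1 − 0.5845 = 0.4155.
Not in labor force = 0.4155 × 215.67 ≈ 89.61 million.

About 89.61 million are not in the labor force.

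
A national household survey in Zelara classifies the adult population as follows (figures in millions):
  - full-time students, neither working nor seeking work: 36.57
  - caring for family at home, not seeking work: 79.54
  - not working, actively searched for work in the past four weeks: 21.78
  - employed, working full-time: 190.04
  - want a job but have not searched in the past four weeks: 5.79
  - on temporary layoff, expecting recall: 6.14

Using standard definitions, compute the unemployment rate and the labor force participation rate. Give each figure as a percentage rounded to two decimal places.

Unemployment rate ≈ 12.81%; labor force participation rate ≈ 64.13%.

Employed = 190.04 million.
Unemployed = 21.78 + 6.14 = 27.92 million (jobless and actively searching, or on temporary layoff).
Labor force = 190.04 + 27.92 = 217.96 million.
Not in labor force = 36.57 + 79.54 + 5.79 = 121.90 million (those not working and not actively searching are outside the labor force — including those who want a job but have given up searching).
Civilian working-age population = 217.96 + 121.90 = 339.86 million.
Unemployment rate = 27.92 / 217.96 = 12.81%.
Labor force participation rate = 217.96 / 339.86 = 64.13%.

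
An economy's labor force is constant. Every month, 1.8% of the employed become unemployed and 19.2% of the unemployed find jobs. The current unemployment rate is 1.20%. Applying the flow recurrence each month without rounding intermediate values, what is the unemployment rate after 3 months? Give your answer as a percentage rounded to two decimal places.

Unemployment rate after three months ≈ 4.94%.

With a fixed labor force, u_{t+1} = u_t + s·(1−u_t) − f·u_t = u_t·(1−s−f) + s.
Here 1−s−f = 0.790 and s = 0.018.
u_1 = 0.012000 × 0.790 + 0.018 = 0.027480.
u_2 = 0.027480 × 0.790 + 0.018 = 0.039709.
u_3 = 0.039709 × 0.790 + 0.018 = 0.049370.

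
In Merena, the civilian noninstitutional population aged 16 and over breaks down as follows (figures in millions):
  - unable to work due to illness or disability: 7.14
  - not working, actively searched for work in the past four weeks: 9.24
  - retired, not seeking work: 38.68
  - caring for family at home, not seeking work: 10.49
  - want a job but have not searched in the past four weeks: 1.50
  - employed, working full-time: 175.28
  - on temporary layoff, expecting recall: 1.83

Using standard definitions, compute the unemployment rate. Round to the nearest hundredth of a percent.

Employed = 175.28 million.
Unemployed = 9.24 + 1.83 = 11.07 million (jobless and actively searching, or on temporary layoff).
Labor force = 175.28 + 11.07 = 186.35 million.
Unemployment rate = 11.07 / 186.35 = 5.94%.

Unemployment rate ≈ 5.94%.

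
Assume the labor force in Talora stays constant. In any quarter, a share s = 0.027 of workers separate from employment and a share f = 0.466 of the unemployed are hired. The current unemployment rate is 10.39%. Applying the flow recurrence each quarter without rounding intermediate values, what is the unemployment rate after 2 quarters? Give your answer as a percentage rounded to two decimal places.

Unemployment rate after two quarters ≈ 6.74%.

With a fixed labor force, u_{t+1} = u_t + s·(1−u_t) − f·u_t = u_t·(1−s−f) + s.
Here 1−s−f = 0.507 and s = 0.027.
u_1 = 0.103900 × 0.507 + 0.027 = 0.079677.
u_2 = 0.079677 × 0.507 + 0.027 = 0.067396.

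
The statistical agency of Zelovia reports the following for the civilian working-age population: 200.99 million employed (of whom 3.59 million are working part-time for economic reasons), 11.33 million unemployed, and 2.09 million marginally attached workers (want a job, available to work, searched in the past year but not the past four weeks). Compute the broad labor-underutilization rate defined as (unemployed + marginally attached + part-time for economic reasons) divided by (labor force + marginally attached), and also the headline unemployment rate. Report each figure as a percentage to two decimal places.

Labor force = 200.99 + 11.33 = 212.32 million.
Numerator = 11.33 + 2.09 + 3.59 = 17.01 million.
Denominator = 212.32 + 2.09 = 214.41 million.
Broad rate = 17.01 / 214.41 = 7.93%.
Headline unemployment rate = 11.33 / 212.32 = 5.34%.

Broad underutilization rate ≈ 7.93%; headline unemployment rate ≈ 5.34%.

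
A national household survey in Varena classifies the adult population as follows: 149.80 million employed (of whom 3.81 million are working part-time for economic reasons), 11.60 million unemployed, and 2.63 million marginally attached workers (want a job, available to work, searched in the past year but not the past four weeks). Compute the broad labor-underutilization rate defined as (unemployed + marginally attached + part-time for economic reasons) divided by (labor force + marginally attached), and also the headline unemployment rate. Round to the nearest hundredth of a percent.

Labor force = 149.80 + 11.60 = 161.40 million.
Numerator = 11.60 + 2.63 + 3.81 = 18.04 million.
Denominator = 161.40 + 2.63 = 164.03 million.
Broad rate = 18.04 / 164.03 = 11.00%.
Headline unemployment rate = 11.60 / 161.40 = 7.19%.

Broad underutilization rate ≈ 11.00%; headline unemployment rate ≈ 7.19%.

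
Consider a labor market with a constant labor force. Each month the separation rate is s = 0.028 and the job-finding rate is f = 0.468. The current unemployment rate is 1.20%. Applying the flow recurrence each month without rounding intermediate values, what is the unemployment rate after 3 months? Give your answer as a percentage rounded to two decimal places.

Unemployment rate after three months ≈ 5.08%.

With a fixed labor force, u_{t+1} = u_t + s·(1−u_t) − f·u_t = u_t·(1−s−f) + s.
Here 1−s−f = 0.504 and s = 0.028.
u_1 = 0.012000 × 0.504 + 0.028 = 0.034048.
u_2 = 0.034048 × 0.504 + 0.028 = 0.045160.
u_3 = 0.045160 × 0.504 + 0.028 = 0.050761.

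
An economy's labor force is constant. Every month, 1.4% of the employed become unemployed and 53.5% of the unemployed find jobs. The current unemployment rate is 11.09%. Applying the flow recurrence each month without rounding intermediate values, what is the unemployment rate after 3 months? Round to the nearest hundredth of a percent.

Unemployment rate after three months ≈ 3.33%.

With a fixed labor force, u_{t+1} = u_t + s·(1−u_t) − f·u_t = u_t·(1−s−f) + s.
Here 1−s−f = 0.451 and s = 0.014.
u_1 = 0.110900 × 0.451 + 0.014 = 0.064016.
u_2 = 0.064016 × 0.451 + 0.014 = 0.042871.
u_3 = 0.042871 × 0.451 + 0.014 = 0.033335.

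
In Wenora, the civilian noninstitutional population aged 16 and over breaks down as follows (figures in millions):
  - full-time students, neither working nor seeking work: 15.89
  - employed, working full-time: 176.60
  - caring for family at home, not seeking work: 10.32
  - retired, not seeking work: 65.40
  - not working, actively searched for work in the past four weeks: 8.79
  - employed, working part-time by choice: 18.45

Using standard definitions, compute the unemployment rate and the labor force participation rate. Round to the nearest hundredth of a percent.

Employed = 176.60 + 18.45 = 195.05 million.
Unemployed = 8.79 million.
Labor force = 195.05 + 8.79 = 203.84 million.
Not in labor force = 15.89 + 10.32 + 65.40 = 91.61 million (those not working and not actively searching are outside the labor force).
Civilian working-age population = 203.84 + 91.61 = 295.45 million.
Unemployment rate = 8.79 / 203.84 = 4.31%.
Labor force participation rate = 203.84 / 295.45 = 68.99%.

Unemployment rate ≈ 4.31%; labor force participation rate ≈ 68.99%.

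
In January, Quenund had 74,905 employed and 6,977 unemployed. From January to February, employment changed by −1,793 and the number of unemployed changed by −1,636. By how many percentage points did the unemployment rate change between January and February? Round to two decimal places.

The unemployment rate changed by −1.71 percentage points.

January: labor force = 74,905 + 6,977 = 81,882; u = 6,977/81,882 = 8.52%.
February: labor force = 73,112 + 5,341 = 78,453; u = 5,341/78,453 = 6.81%.
Change = 6.81% − 8.52% = −1.71 pp.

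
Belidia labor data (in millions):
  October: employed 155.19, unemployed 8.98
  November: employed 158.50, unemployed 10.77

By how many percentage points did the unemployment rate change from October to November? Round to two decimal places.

October: labor force = 155.19 + 8.98 = 164.17; u = 8.98/164.17 = 5.47%.
November: labor force = 158.50 + 10.77 = 169.27; u = 10.77/169.27 = 6.36%.
Change = 6.36% − 5.47% = +0.89 pp.

The unemployment rate changed by +0.89 percentage points.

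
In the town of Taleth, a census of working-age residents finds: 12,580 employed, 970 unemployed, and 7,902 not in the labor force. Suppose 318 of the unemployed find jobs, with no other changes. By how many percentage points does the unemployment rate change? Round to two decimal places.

The unemployment rate changes by −2.35 percentage points.

Initially, labor force = 12,580 + 970 = 13,550, so u = 970/13,550 = 7.16%.
After the change, unemployed falls and employed rises by 318; labor force unchanged → E = 12,898, U = 652, labor force = 13,550.
New unemployment rate = 652 / 13,550 = 4.81%.
Change = 4.81% − 7.16% = −2.35 percentage points.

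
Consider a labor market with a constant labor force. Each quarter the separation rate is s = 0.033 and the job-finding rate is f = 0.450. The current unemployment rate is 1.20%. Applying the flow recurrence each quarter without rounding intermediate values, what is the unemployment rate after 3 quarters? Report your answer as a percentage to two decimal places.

With a fixed labor force, u_{t+1} = u_t + s·(1−u_t) − f·u_t = u_t·(1−s−f) + s.
Here 1−s−f = 0.517 and s = 0.033.
u_1 = 0.012000 × 0.517 + 0.033 = 0.039204.
u_2 = 0.039204 × 0.517 + 0.033 = 0.053268.
u_3 = 0.053268 × 0.517 + 0.033 = 0.060540.

Unemployment rate after three quarters ≈ 6.05%.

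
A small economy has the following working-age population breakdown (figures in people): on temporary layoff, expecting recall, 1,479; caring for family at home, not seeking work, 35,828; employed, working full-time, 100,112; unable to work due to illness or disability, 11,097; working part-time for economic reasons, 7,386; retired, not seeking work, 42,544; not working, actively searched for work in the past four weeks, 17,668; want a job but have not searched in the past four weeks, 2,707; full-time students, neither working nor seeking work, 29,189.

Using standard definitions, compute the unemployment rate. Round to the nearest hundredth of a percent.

Employed = 100,112 + 7,386 = 107,498 (anyone who worked, including part-time for economic reasons, counts as employed).
Unemployed = 1,479 + 17,668 = 19,147 (jobless and actively searching, or on temporary layoff).
Labor force = 107,498 + 19,147 = 126,645.
Unemployment rate = 19,147 / 126,645 = 15.12%.

Unemployment rate ≈ 15.12%.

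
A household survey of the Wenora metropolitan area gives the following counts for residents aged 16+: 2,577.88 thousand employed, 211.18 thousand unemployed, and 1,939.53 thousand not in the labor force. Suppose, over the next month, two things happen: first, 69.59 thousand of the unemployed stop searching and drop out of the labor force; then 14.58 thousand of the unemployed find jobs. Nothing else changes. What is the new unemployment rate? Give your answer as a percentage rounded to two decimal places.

Initially, labor force = 2,577.88 + 211.18 = 2,789.06 thousand, so u = 211.18/2,789.06 = 7.57%.
After the first change, unemployed and labor force both fall by 69.59 → E = 2,577.88, U = 141.59, labor force = 2,719.47 thousand.
After the second change, unemployed falls and employed rises by 14.58; labor force unchanged → E = 2,592.46, U = 127.01, labor force = 2,719.47 thousand.
New unemployment rate = 127.01 / 2,719.47 = 4.67%.

New unemployment rate ≈ 4.67%.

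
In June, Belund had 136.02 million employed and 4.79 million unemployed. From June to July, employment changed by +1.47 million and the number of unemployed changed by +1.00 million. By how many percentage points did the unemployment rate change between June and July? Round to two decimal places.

The unemployment rate changed by +0.64 percentage points.

June: labor force = 136.02 + 4.79 = 140.81; u = 4.79/140.81 = 3.40%.
July: labor force = 137.49 + 5.79 = 143.28; u = 5.79/143.28 = 4.04%.
Change = 4.04% − 3.40% = +0.64 pp.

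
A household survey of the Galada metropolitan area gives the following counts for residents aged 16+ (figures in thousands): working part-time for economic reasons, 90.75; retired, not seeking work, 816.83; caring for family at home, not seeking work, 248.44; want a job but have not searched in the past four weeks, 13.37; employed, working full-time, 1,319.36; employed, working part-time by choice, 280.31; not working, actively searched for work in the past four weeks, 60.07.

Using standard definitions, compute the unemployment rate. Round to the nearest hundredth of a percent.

Unemployment rate ≈ 3.43%.

Employed = 90.75 + 1,319.36 + 280.31 = 1,690.42 thousand (anyone who worked, including part-time for economic reasons, counts as employed).
Unemployed = 60.07 thousand.
Labor force = 1,690.42 + 60.07 = 1,750.49 thousand.
Unemployment rate = 60.07 / 1,750.49 = 3.43%.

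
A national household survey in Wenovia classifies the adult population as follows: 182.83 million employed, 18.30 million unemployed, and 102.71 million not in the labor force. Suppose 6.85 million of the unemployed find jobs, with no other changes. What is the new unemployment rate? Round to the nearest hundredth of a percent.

Initially, labor force = 182.83 + 18.30 = 201.13 million, so u = 18.30/201.13 = 9.10%.
After the change, unemployed falls and employed rises by 6.85; labor force unchanged → E = 189.68, U = 11.45, labor force = 201.13 million.
New unemployment rate = 11.45 / 201.13 = 5.69%.

New unemployment rate ≈ 5.69%.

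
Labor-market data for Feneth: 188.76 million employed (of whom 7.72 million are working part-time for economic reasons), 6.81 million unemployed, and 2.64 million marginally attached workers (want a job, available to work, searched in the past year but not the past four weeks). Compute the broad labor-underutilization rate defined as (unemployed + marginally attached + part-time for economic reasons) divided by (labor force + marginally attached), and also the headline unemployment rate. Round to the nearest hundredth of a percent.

Labor force = 188.76 + 6.81 = 195.57 million.
Numerator = 6.81 + 2.64 + 7.72 = 17.17 million.
Denominator = 195.57 + 2.64 = 198.21 million.
Broad rate = 17.17 / 198.21 = 8.66%.
Headline unemployment rate = 6.81 / 195.57 = 3.48%.

Broad underutilization rate ≈ 8.66%; headline unemployment rate ≈ 3.48%.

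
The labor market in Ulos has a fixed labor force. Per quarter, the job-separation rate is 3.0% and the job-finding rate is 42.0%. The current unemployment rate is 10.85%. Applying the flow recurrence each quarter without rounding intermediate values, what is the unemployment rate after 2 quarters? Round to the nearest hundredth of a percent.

With a fixed labor force, u_{t+1} = u_t + s·(1−u_t) − f·u_t = u_t·(1−s−f) + s.
Here 1−s−f = 0.550 and s = 0.030.
u_1 = 0.108500 × 0.550 + 0.030 = 0.089675.
u_2 = 0.089675 × 0.550 + 0.030 = 0.079321.

Unemployment rate after two quarters ≈ 7.93%.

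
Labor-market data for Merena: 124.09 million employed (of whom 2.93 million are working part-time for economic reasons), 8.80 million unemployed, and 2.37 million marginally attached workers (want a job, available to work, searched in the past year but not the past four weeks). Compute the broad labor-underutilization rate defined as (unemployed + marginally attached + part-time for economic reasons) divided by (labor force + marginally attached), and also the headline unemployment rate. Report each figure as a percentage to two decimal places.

Broad underutilization rate ≈ 10.42%; headline unemployment rate ≈ 6.62%.

Labor force = 124.09 + 8.80 = 132.89 million.
Numerator = 8.80 + 2.37 + 2.93 = 14.10 million.
Denominator = 132.89 + 2.37 = 135.26 million.
Broad rate = 14.10 / 135.26 = 10.42%.
Headline unemployment rate = 8.80 / 132.89 = 6.62%.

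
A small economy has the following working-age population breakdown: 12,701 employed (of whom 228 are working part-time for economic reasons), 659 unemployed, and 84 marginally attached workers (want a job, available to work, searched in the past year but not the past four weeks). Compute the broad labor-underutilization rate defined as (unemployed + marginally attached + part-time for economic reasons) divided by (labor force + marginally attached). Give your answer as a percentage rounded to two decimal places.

Broad underutilization rate ≈ 7.22%.

Labor force = 12,701 + 659 = 13,360.
Numerator = 659 + 84 + 228 = 971.
Denominator = 13,360 + 84 = 13,444.
Broad rate = 971 / 13,444 = 7.22%.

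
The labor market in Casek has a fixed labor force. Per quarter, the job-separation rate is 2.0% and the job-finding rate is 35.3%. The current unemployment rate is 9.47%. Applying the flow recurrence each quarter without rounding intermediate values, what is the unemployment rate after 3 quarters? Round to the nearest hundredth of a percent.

Unemployment rate after three quarters ≈ 6.37%.

With a fixed labor force, u_{t+1} = u_t + s·(1−u_t) − f·u_t = u_t·(1−s−f) + s.
Here 1−s−f = 0.627 and s = 0.020.
u_1 = 0.094700 × 0.627 + 0.020 = 0.079377.
u_2 = 0.079377 × 0.627 + 0.020 = 0.069769.
u_3 = 0.069769 × 0.627 + 0.020 = 0.063745.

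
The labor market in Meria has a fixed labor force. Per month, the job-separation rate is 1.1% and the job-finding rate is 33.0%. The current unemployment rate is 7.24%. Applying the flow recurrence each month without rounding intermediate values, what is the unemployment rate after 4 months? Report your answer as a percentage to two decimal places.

With a fixed labor force, u_{t+1} = u_t + s·(1−u_t) − f·u_t = u_t·(1−s−f) + s.
Here 1−s−f = 0.659 and s = 0.011.
u_1 = 0.072400 × 0.659 + 0.011 = 0.058712.
u_2 = 0.058712 × 0.659 + 0.011 = 0.049691.
u_3 = 0.049691 × 0.659 + 0.011 = 0.043746.
u_4 = 0.043746 × 0.659 + 0.011 = 0.039829.

Unemployment rate after four months ≈ 3.98%.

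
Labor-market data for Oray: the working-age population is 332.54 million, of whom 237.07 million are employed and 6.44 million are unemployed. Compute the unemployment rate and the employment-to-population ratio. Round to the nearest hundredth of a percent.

Labor force = employed + unemployed = 237.07 + 6.44 = 243.51 million.
Unemployment rate = 6.44 / 243.51 = 2.64%.
Employment-population ratio = 237.07 / 332.54 = 71.29%.

Unemployment rate ≈ 2.64%; employment-population ratio ≈ 71.29%.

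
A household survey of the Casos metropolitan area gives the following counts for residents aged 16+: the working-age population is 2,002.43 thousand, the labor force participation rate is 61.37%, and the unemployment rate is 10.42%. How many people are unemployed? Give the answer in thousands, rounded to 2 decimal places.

Labor force = 0.6137 × 2,002.43 = 1,228.89 thousand.
Unemployed = 0.1042 × 1,228.89 ≈ 128.05 thousand.

About 128.05 thousand are unemployed.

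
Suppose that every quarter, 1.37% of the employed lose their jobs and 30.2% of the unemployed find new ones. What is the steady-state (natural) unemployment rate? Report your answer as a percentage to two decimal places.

Steady-state unemployment rate ≈ 4.34%.

At steady state the flows balance: s·E = f·U, so U/(E+U) = s/(s+f).
u* = 1.37 / (1.37 + 30.2) = 1.37 / 31.57 = 4.34%.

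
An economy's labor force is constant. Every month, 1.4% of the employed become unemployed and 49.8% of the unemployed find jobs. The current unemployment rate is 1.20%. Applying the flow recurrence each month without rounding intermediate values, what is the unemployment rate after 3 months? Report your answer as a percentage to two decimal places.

With a fixed labor force, u_{t+1} = u_t + s·(1−u_t) − f·u_t = u_t·(1−s−f) + s.
Here 1−s−f = 0.488 and s = 0.014.
u_1 = 0.012000 × 0.488 + 0.014 = 0.019856.
u_2 = 0.019856 × 0.488 + 0.014 = 0.023690.
u_3 = 0.023690 × 0.488 + 0.014 = 0.025561.

Unemployment rate after three months ≈ 2.56%.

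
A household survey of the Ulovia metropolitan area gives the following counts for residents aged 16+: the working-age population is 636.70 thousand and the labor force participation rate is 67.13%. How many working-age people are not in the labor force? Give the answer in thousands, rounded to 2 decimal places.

About 209.28 thousand are not in the labor force.

Share not in the labor force = 1 − 0.6713 = 0.3287.
Not in labor force = 0.3287 × 636.70 ≈ 209.28 thousand.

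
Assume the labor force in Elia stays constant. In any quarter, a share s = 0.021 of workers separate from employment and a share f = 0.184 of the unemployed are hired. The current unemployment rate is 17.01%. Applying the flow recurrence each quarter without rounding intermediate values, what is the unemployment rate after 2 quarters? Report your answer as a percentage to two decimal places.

Unemployment rate after two quarters ≈ 14.52%.

With a fixed labor force, u_{t+1} = u_t + s·(1−u_t) − f·u_t = u_t·(1−s−f) + s.
Here 1−s−f = 0.795 and s = 0.021.
u_1 = 0.170100 × 0.795 + 0.021 = 0.156229.
u_2 = 0.156229 × 0.795 + 0.021 = 0.145202.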